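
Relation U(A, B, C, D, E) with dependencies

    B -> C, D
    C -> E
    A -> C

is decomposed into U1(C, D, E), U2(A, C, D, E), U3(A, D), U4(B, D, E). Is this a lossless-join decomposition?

No

Chase test. Columns are A, B, C, D, E; row i has aⱼ where attribute j ∈ Ui, else bᵢⱼ.
Initial tableau (one row per fragment):
  row 1: b11 b12 a3 a4 a5
  row 2: a1 b22 a3 a4 a5
  row 3: a1 b32 b33 a4 b35
  row 4: b41 a2 b43 a4 a5
Rows 2 and 3 agree on A; apply A→C and equate their C entries.
Rows 1 and 3 agree on C; apply C→E and equate their E entries.
No row becomes fully distinguished — the join is lossy.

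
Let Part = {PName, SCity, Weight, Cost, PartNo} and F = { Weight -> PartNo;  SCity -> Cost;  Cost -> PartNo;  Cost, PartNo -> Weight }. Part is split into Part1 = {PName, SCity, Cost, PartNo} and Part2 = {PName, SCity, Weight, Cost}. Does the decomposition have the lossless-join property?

Common attributes: Part1 ∩ Part2 = {PName, SCity, Cost}.
Closure of {PName, SCity, Cost}: Cost → PartNo applies, adding PartNo; Cost, PartNo → Weight applies, adding Weight. So (PName, SCity, Cost)⁺ = {PName, SCity, Weight, Cost, PartNo}.
This closure contains every attribute of Part1, so Part1 ∩ Part2 → Part1. The join is lossless.

Yes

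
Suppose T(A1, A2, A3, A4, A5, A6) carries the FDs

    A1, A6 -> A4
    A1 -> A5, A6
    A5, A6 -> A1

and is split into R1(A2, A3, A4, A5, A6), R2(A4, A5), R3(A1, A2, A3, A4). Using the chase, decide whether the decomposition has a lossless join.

No

Chase test. Columns are A1, A2, A3, A4, A5, A6; row i has aⱼ where attribute j ∈ Ri, else bᵢⱼ.
Initial tableau (one row per fragment):
  row 1: b11 a2 a3 a4 a5 a6
  row 2: b21 b22 b23 a4 a5 b26
  row 3: a1 a2 a3 a4 b35 b36
No row becomes fully distinguished — the join is lossy.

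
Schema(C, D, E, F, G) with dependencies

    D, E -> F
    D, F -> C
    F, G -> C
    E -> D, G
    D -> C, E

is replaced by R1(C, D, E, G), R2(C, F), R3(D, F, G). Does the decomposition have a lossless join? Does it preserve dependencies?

lossless but not dependency-preserving

Lossless test (chase): Rows 1 and 3 agree on D; apply D→C, E and equate their C, E entries. Rows 1 and 3 agree on D, E; apply D, E→F and equate their F entries. Row 1 is now all distinguished symbols — the join is lossless.
Dependency preservation: the restricted closure of {F, G} across the fragments never reaches {C}, so F, G → C cannot be enforced without a join — not preserved.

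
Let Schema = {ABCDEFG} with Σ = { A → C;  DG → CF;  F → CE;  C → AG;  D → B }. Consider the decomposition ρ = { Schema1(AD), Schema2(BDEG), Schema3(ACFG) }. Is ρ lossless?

No

Chase test. Columns are ABCDEFG; row i has aⱼ where attribute j ∈ Schemai, else bᵢⱼ.
Initial tableau (one row per fragment):
  row 1: a1 b12 b13 a4 b15 b16 b17
  row 2: b21 a2 b23 a4 a5 b26 a7
  row 3: a1 b32 a3 b34 b35 a6 a7
Rows 1 and 3 agree on A; apply A→C and equate their C entries.
Rows 1 and 3 agree on C; apply C→AG and equate their AG entries.
Rows 1 and 2 agree on D; apply D→B and equate their B entries.
Rows 1 and 2 agree on DG; apply DG→CF and equate their CF entries.
Rows 1 and 2 agree on F; apply F→CE and equate their CE entries.
Rows 1 and 2 agree on C; apply C→AG and equate their AG entries.
No row becomes fully distinguished — the join is lossy.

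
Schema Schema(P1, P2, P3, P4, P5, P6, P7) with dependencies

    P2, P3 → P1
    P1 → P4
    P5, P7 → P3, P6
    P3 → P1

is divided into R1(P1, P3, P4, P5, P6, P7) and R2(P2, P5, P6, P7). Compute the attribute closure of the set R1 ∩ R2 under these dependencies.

R1 ∩ R2 = {P5, P6, P7}.
P5, P7 → P3, P6 applies, adding P3
P3 → P1 applies, adding P1
P1 → P4 applies, adding P4
Closure: {P1, P3, P4, P5, P6, P7}.

P1, P3, P4, P5, P6, P7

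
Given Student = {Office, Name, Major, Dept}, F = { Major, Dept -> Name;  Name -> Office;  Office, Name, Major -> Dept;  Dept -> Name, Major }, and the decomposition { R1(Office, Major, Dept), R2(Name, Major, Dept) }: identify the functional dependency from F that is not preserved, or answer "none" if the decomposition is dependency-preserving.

Check Name → Office: no single fragment contains all of {Office, Name}, and the restricted closure of {Name} across the fragments never reaches {Office}.
Major, Dept → Name is preserved.
Office, Name, Major → Dept is preserved.
Dept → Name, Major is preserved.

Name -> Office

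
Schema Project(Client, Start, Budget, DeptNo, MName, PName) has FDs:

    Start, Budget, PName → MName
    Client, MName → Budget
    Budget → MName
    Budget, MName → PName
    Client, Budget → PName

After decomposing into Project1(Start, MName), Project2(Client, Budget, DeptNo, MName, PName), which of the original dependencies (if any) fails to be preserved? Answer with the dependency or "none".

Start, Budget, PName → MName: restricted closure across fragments reaches MName.
Client, MName → Budget lies within Project2.
Budget → MName lies within Project2.
Budget, MName → PName lies within Project2.
Client, Budget → PName lies within Project2.
Every dependency is enforceable on the fragments, so the decomposition is dependency-preserving.

none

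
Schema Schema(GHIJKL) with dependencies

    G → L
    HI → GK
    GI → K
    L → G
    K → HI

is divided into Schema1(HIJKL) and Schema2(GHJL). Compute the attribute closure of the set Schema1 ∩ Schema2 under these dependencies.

Schema1 ∩ Schema2 = {HJL}.
L → G applies, adding G
Closure: {GHJL}.

GHJL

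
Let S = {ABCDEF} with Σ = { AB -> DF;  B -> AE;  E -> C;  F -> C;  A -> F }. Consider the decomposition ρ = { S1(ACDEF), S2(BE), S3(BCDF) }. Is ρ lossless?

Chase test. Columns are ABCDEF; row i has aⱼ where attribute j ∈ Si, else bᵢⱼ.
Initial tableau (one row per fragment):
  row 1: a1 b12 a3 a4 a5 a6
  row 2: b21 a2 b23 b24 a5 b26
  row 3: b31 a2 a3 a4 b35 a6
Rows 2 and 3 agree on B; apply B→AE and equate their AE entries.
Rows 1 and 2 agree on E; apply E→C and equate their C entries.
Rows 2 and 3 agree on A; apply A→F and equate their F entries.
Rows 2 and 3 agree on AB; apply AB→DF and equate their DF entries.
No row becomes fully distinguished — the join is lossy.

No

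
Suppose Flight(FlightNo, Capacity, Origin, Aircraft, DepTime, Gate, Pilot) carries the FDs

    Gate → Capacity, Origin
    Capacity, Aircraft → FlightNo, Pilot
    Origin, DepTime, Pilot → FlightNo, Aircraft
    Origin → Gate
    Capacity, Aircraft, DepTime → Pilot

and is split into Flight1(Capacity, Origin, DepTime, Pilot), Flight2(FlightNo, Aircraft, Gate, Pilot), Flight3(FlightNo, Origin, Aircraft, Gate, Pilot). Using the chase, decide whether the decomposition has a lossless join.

No

Chase test. Columns are FlightNo, Capacity, Origin, Aircraft, DepTime, Gate, Pilot; row i has aⱼ where attribute j ∈ Flighti, else bᵢⱼ.
Initial tableau (one row per fragment):
  row 1: b11 a2 a3 b14 a5 b16 a7
  row 2: a1 b22 b23 a4 b25 a6 a7
  row 3: a1 b32 a3 a4 b35 a6 a7
Rows 2 and 3 agree on Gate; apply Gate→Capacity, Origin and equate their Capacity, Origin entries.
Rows 1 and 2 agree on Origin; apply Origin→Gate and equate their Gate entries.
Rows 1 and 2 agree on Gate; apply Gate→Capacity, Origin and equate their Capacity, Origin entries.
No row becomes fully distinguished — the join is lossy.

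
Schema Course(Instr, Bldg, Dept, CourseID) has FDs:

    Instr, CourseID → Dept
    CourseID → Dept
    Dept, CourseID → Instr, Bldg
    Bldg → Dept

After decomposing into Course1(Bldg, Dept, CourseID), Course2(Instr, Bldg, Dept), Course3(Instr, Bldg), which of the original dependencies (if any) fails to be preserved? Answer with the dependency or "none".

Check Dept, CourseID → Instr, Bldg: no single fragment contains all of {Instr, Bldg, Dept, CourseID}, and the restricted closure of {Dept, CourseID} across the fragments never reaches {Instr, Bldg}.
Instr, CourseID → Dept is preserved.
CourseID → Dept is preserved.
Bldg → Dept is preserved.

Dept, CourseID → Instr, Bldg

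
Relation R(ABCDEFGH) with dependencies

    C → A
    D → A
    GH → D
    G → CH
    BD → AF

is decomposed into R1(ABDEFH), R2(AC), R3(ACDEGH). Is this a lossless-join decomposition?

No

Chase test. Columns are ABCDEFGH; row i has aⱼ where attribute j ∈ Ri, else bᵢⱼ.
Initial tableau (one row per fragment):
  row 1: a1 a2 b13 a4 a5 a6 b17 a8
  row 2: a1 b22 a3 b24 b25 b26 b27 b28
  row 3: a1 b32 a3 a4 a5 b36 a7 a8
No row becomes fully distinguished — the join is lossy.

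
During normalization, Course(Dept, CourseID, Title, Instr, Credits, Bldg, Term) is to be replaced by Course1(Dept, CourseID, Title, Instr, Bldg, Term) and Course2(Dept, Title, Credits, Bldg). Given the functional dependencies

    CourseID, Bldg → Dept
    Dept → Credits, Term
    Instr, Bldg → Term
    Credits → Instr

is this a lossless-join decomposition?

Yes

Common attributes: Course1 ∩ Course2 = {Dept, Title, Bldg}.
Closure of {Dept, Title, Bldg}: Dept → Credits, Term applies, adding Credits, Term; Credits → Instr applies, adding Instr. So (Dept, Title, Bldg)⁺ = {Dept, Title, Instr, Credits, Bldg, Term}.
This closure contains every attribute of Course2, so Course1 ∩ Course2 → Course2. The join is lossless.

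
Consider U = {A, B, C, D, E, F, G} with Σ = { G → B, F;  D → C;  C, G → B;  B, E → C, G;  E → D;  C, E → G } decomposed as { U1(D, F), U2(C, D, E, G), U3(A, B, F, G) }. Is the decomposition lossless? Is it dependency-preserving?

Lossless test (chase): Rows 2 and 3 agree on G; apply G→B, F and equate their B, F entries. Rows 1 and 2 agree on D; apply D→C and equate their C entries. No row becomes fully distinguished — the join is lossy.
Dependency preservation: C, G → B; B, E → C, G are not contained in any single fragment, but the restricted closure of each left-hand side across the fragments still reaches the right-hand side; the remaining FDs each lie inside some fragment. All dependencies are preserved.

lossy but dependency-preserving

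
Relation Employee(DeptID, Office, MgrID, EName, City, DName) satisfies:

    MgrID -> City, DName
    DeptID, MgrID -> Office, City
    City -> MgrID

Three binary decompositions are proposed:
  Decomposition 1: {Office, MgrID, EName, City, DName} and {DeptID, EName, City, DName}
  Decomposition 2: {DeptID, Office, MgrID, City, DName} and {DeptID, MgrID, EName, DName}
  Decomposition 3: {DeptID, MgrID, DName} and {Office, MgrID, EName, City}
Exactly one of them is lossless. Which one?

Decomposition 1: common = {EName, City, DName}, closure = {MgrID, EName, City, DName} → lossy.
Decomposition 2: common = {DeptID, MgrID, DName}, closure = {DeptID, Office, MgrID, City, DName} → lossless.
Decomposition 3: common = {MgrID}, closure = {MgrID, City, DName} → lossy.

Decomposition 2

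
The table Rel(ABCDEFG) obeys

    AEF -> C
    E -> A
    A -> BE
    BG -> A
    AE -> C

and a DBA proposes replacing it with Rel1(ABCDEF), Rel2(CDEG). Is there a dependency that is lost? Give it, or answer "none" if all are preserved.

Check BG → A: no single fragment contains all of {ABG}, and the restricted closure of {BG} across the fragments never reaches {A}.
AEF → C is preserved.
E → A is preserved.
A → BE is preserved.
AE → C is preserved.

BG -> A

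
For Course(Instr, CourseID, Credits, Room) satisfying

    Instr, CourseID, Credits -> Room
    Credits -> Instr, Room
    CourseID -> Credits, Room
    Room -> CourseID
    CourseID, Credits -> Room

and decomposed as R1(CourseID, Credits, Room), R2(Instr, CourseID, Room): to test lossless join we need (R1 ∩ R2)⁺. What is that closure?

R1 ∩ R2 = {CourseID, Room}.
CourseID → Credits, Room applies, adding Credits
Credits → Instr, Room applies, adding Instr
Closure: {Instr, CourseID, Credits, Room}.

Instr, CourseID, Credits, Room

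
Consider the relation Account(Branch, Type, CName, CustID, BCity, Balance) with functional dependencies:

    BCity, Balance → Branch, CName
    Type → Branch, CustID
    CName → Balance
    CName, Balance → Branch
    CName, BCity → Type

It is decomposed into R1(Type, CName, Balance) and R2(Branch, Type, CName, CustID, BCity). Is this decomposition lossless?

Common attributes: R1 ∩ R2 = {Type, CName}.
Closure of {Type, CName}: Type → Branch, CustID applies, adding Branch, CustID; CName → Balance applies, adding Balance. So (Type, CName)⁺ = {Branch, Type, CName, CustID, Balance}.
This closure contains every attribute of R1, so R1 ∩ R2 → R1. The join is lossless.

Yes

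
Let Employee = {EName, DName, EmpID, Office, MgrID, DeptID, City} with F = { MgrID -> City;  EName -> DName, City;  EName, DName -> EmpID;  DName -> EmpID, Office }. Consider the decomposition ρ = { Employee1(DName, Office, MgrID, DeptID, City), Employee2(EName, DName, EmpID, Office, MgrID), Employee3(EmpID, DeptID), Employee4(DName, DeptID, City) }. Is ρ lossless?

Chase test. Columns are EName, DName, EmpID, Office, MgrID, DeptID, City; row i has aⱼ where attribute j ∈ Employeei, else bᵢⱼ.
Initial tableau (one row per fragment):
  row 1: b11 a2 b13 a4 a5 a6 a7
  row 2: a1 a2 a3 a4 a5 b26 b27
  row 3: b31 b32 a3 b34 b35 a6 b37
  row 4: b41 a2 b43 b44 b45 a6 a7
Rows 1 and 2 agree on MgrID; apply MgrID→City and equate their City entries.
Rows 1 and 2 agree on DName; apply DName→EmpID, Office and equate their EmpID, Office entries.
Rows 1 and 4 agree on DName; apply DName→EmpID, Office and equate their EmpID, Office entries.
No row becomes fully distinguished — the join is lossy.

No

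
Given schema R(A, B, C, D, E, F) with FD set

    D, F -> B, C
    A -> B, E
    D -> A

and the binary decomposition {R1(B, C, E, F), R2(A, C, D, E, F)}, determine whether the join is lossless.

No

Common attributes: R1 ∩ R2 = {C, E, F}.
No dependency enlarges {C, E, F}, so (C, E, F)⁺ = {C, E, F}.
The closure contains neither all of R1 = {B, C, E, F} nor all of R2 = {A, C, D, E, F}, so the common attributes are not a superkey of either fragment. The join is lossy.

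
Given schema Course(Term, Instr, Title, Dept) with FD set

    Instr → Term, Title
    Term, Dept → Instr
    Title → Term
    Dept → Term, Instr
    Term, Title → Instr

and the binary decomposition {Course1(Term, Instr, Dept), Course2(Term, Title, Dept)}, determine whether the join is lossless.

Common attributes: Course1 ∩ Course2 = {Term, Dept}.
Closure of {Term, Dept}: Term, Dept → Instr applies, adding Instr; Instr → Term, Title applies, adding Title. So (Term, Dept)⁺ = {Term, Instr, Title, Dept}.
This closure contains every attribute of Course1, so Course1 ∩ Course2 → Course1. The join is lossless.

Yes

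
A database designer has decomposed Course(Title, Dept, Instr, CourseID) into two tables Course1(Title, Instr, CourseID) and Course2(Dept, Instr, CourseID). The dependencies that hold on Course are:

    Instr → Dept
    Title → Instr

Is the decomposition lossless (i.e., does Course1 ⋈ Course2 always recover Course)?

Common attributes: Course1 ∩ Course2 = {Instr, CourseID}.
Closure of {Instr, CourseID}: Instr → Dept applies, adding Dept. So (Instr, CourseID)⁺ = {Dept, Instr, CourseID}.
This closure contains every attribute of Course2, so Course1 ∩ Course2 → Course2. The join is lossless.

Yes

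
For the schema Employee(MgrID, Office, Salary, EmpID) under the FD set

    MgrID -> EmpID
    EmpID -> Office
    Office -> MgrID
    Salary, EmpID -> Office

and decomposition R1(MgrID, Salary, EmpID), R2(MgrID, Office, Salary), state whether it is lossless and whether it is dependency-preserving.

lossless and dependency-preserving

Lossless test: (MgrID, Salary)⁺ = {MgrID, Office, Salary, EmpID}, which contains all of one fragment — lossless.
Dependency preservation: EmpID → Office; Salary, EmpID → Office are not contained in any single fragment, but the restricted closure of each left-hand side across the fragments still reaches the right-hand side; the remaining FDs each lie inside some fragment. All dependencies are preserved.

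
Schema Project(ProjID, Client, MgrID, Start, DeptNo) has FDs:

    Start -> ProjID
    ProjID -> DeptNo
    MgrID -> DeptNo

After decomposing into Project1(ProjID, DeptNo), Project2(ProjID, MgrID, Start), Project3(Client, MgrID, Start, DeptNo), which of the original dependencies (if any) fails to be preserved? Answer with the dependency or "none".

Start → ProjID lies within Project2.
ProjID → DeptNo lies within Project1.
MgrID → DeptNo lies within Project3.
Every dependency is enforceable on the fragments, so the decomposition is dependency-preserving.

none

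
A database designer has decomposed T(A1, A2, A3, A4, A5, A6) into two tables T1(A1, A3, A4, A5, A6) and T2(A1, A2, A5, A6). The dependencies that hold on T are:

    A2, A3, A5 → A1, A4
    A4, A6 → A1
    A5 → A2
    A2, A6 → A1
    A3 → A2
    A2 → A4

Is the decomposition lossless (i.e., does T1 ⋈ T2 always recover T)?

Yes

Common attributes: T1 ∩ T2 = {A1, A5, A6}.
Closure of {A1, A5, A6}: A5 → A2 applies, adding A2; A2 → A4 applies, adding A4. So (A1, A5, A6)⁺ = {A1, A2, A4, A5, A6}.
This closure contains every attribute of T2, so T1 ∩ T2 → T2. The join is lossless.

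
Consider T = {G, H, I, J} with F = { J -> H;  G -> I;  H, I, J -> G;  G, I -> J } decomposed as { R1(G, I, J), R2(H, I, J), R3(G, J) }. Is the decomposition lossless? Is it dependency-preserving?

Lossless test (chase): Rows 1 and 2 agree on J; apply J→H and equate their H entries. Rows 1 and 3 agree on J; apply J→H and equate their H entries. Rows 1 and 3 agree on G; apply G→I and equate their I entries. Rows 1 and 2 agree on H, I, J; apply H, I, J→G and equate their G entries. Row 1 is now all distinguished symbols — the join is lossless.
Dependency preservation: H, I, J → G is not contained in any single fragment, but the restricted closure of its left-hand side across the fragments still reaches the right-hand side; the remaining FDs each lie inside some fragment. All dependencies are preserved.

lossless and dependency-preserving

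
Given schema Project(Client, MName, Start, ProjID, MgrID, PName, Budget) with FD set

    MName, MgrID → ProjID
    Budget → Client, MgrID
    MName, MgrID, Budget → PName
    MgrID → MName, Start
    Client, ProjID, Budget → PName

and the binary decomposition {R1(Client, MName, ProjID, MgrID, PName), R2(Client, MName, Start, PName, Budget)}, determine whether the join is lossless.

Common attributes: R1 ∩ R2 = {Client, MName, PName}.
No dependency enlarges {Client, MName, PName}, so (Client, MName, PName)⁺ = {Client, MName, PName}.
The closure contains neither all of R1 = {Client, MName, ProjID, MgrID, PName} nor all of R2 = {Client, MName, Start, PName, Budget}, so the common attributes are not a superkey of either fragment. The join is lossy.

No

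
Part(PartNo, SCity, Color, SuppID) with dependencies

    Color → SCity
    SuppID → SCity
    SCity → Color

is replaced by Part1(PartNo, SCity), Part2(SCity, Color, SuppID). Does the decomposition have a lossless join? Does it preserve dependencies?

lossy but dependency-preserving

Lossless test: (SCity)⁺ = {SCity, Color}, which is a superkey of neither fragment — lossy.
Dependency preservation: every FD's attributes lie within a single fragment, so each can be enforced locally — preserved.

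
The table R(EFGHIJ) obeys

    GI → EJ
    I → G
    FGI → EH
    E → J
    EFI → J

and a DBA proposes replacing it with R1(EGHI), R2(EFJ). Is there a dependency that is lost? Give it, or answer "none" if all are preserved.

Check FGI → EH: no single fragment contains all of {EFGHI}, and the restricted closure of {FGI} across the fragments never reaches {EH}.
GI → EJ is preserved.
I → G is preserved.
E → J is preserved.
EFI → J is preserved.

FGI → EH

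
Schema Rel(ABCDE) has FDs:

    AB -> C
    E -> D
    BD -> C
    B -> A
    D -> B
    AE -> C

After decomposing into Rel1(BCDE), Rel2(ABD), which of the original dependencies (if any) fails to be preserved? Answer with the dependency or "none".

none

AB → C: restricted closure across fragments reaches C.
E → D lies within Rel1.
BD → C lies within Rel1.
B → A lies within Rel2.
D → B lies within Rel1.
AE → C: restricted closure across fragments reaches C.
Every dependency is enforceable on the fragments, so the decomposition is dependency-preserving.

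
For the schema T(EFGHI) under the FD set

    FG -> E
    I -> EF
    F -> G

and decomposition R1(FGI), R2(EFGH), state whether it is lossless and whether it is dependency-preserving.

Lossless test: (FG)⁺ = {EFG}, which is a superkey of neither fragment — lossy.
Dependency preservation: I → EF is not contained in any single fragment, but the restricted closure of its left-hand side across the fragments still reaches the right-hand side; the remaining FDs each lie inside some fragment. All dependencies are preserved.

lossy but dependency-preserving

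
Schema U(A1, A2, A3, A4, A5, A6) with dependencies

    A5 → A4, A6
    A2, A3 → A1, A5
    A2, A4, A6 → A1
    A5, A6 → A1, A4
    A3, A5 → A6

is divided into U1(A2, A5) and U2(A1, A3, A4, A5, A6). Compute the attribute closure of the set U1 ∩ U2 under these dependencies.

U1 ∩ U2 = {A5}.
A5 → A4, A6 applies, adding A4, A6
A5, A6 → A1, A4 applies, adding A1
Closure: {A1, A4, A5, A6}.

A1, A4, A5, A6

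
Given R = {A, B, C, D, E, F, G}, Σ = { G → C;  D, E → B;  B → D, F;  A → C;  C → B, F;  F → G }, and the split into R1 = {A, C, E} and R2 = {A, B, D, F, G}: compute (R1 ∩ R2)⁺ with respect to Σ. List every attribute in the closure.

R1 ∩ R2 = {A}.
A → C applies, adding C
C → B, F applies, adding B, F
F → G applies, adding G
B → D, F applies, adding D
Closure: {A, B, C, D, F, G}.

A, B, C, D, F, G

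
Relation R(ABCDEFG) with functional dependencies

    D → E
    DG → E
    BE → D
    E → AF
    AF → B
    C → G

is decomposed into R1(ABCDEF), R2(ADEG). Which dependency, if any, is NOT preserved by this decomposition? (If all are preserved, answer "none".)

C → G

Check C → G: no single fragment contains all of {CG}, and the restricted closure of {C} across the fragments never reaches {G}.
D → E is preserved.
DG → E is preserved.
BE → D is preserved.
E → AF is preserved.
AF → B is preserved.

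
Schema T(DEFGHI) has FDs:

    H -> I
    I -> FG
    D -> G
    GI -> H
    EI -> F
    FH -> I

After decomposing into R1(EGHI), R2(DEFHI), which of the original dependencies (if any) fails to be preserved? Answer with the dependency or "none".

Check D → G: no single fragment contains all of {DG}, and the restricted closure of {D} across the fragments never reaches {G}.
H → I is preserved.
I → FG is preserved.
GI → H is preserved.
EI → F is preserved.
FH → I is preserved.

D -> G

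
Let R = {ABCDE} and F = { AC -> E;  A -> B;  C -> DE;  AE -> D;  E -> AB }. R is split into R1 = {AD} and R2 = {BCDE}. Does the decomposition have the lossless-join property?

No

Common attributes: R1 ∩ R2 = {D}.
No dependency enlarges {D}, so (D)⁺ = {D}.
The closure contains neither all of R1 = {AD} nor all of R2 = {BCDE}, so the common attributes are not a superkey of either fragment. The join is lossy.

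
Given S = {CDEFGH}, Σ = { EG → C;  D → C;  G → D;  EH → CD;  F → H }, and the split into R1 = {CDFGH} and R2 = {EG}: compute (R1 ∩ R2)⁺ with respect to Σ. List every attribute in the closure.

R1 ∩ R2 = {G}.
G → D applies, adding D
D → C applies, adding C
Closure: {CDG}.

CDG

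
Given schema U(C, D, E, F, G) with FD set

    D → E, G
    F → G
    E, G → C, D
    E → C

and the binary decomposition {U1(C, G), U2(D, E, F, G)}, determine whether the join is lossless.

Common attributes: U1 ∩ U2 = {G}.
No dependency enlarges {G}, so (G)⁺ = {G}.
The closure contains neither all of U1 = {C, G} nor all of U2 = {D, E, F, G}, so the common attributes are not a superkey of either fragment. The join is lossy.

No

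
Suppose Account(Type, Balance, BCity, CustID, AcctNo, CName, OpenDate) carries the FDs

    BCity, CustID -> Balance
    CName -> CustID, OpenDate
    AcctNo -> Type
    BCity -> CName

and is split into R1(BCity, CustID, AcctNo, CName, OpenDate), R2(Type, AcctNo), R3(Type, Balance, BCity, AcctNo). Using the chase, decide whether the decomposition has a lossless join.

Yes

Chase test. Columns are Type, Balance, BCity, CustID, AcctNo, CName, OpenDate; row i has aⱼ where attribute j ∈ Ri, else bᵢⱼ.
Initial tableau (one row per fragment):
  row 1: b11 b12 a3 a4 a5 a6 a7
  row 2: a1 b22 b23 b24 a5 b26 b27
  row 3: a1 a2 a3 b34 a5 b36 b37
Rows 1 and 2 agree on AcctNo; apply AcctNo→Type and equate their Type entries.
Rows 1 and 3 agree on BCity; apply BCity→CName and equate their CName entries.
Rows 1 and 3 agree on CName; apply CName→CustID, OpenDate and equate their CustID, OpenDate entries.
Rows 1 and 3 agree on BCity, CustID; apply BCity, CustID→Balance and equate their Balance entries.
Row 1 is now all distinguished symbols — the join is lossless.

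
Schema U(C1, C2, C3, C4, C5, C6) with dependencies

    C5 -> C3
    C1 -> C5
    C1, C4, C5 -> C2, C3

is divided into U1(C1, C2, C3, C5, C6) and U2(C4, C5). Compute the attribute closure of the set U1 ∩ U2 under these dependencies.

C3, C5

U1 ∩ U2 = {C5}.
C5 → C3 applies, adding C3
Closure: {C3, C5}.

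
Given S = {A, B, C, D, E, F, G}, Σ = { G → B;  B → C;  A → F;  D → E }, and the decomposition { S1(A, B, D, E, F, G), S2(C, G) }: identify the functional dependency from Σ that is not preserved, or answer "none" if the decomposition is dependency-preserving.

Check B → C: no single fragment contains all of {B, C}, and the restricted closure of {B} across the fragments never reaches {C}.
G → B is preserved.
A → F is preserved.
D → E is preserved.

B → C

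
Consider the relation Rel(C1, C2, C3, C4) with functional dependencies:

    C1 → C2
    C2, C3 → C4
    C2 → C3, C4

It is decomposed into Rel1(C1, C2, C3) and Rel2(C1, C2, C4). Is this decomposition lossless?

Yes

Common attributes: Rel1 ∩ Rel2 = {C1, C2}.
Closure of {C1, C2}: C2 → C3, C4 applies, adding C3, C4. So (C1, C2)⁺ = {C1, C2, C3, C4}.
This closure contains every attribute of Rel1, so Rel1 ∩ Rel2 → Rel1. The join is lossless.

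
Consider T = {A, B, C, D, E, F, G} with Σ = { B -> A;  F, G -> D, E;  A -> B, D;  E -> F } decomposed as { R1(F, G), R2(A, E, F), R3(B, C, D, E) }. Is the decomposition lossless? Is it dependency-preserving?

Lossless test (chase): Rows 2 and 3 agree on E; apply E→F and equate their F entries. No row becomes fully distinguished — the join is lossy.
Dependency preservation: the restricted closure of {B} across the fragments never reaches {A}, so B → A cannot be enforced without a join — not preserved.

lossy and not dependency-preserving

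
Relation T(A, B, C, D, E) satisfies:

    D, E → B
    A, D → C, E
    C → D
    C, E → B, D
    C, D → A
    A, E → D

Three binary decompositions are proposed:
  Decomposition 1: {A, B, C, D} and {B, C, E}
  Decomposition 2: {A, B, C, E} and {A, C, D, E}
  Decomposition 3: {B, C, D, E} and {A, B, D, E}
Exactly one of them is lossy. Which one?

Decomposition 3

Decomposition 1: common = {B, C}, closure = {A, B, C, D, E} → lossless.
Decomposition 2: common = {A, C, E}, closure = {A, B, C, D, E} → lossless.
Decomposition 3: common = {B, D, E}, closure = {B, D, E} → lossy.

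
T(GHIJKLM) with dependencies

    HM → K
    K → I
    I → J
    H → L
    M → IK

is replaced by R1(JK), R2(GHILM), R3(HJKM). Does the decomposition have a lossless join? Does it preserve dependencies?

lossless but not dependency-preserving

Lossless test (chase): Rows 2 and 3 agree on HM; apply HM→K and equate their K entries. Rows 1 and 2 agree on K; apply K→I and equate their I entries. Rows 1 and 3 agree on K; apply K→I and equate their I entries. Rows 1 and 2 agree on I; apply I→J and equate their J entries. Rows 2 and 3 agree on H; apply H→L and equate their L entries. Row 2 is now all distinguished symbols — the join is lossless.
Dependency preservation: the restricted closure of {K} across the fragments never reaches {I}, so K → I cannot be enforced without a join — not preserved.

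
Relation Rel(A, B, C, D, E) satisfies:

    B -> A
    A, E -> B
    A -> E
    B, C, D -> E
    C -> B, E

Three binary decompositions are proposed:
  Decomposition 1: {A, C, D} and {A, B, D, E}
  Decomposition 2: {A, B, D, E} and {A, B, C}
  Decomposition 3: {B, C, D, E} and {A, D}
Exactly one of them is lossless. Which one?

Decomposition 1

Decomposition 1: common = {A, D}, closure = {A, B, D, E} → lossless.
Decomposition 2: common = {A, B}, closure = {A, B, E} → lossy.
Decomposition 3: common = {D}, closure = {D} → lossy.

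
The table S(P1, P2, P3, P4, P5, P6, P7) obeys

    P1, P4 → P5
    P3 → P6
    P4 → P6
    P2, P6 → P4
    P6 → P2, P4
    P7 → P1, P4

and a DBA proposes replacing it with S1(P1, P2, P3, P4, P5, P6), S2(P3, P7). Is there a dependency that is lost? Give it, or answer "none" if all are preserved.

P7 → P1, P4

Check P7 → P1, P4: no single fragment contains all of {P1, P4, P7}, and the restricted closure of {P7} across the fragments never reaches {P1, P4}.
P1, P4 → P5 is preserved.
P3 → P6 is preserved.
P4 → P6 is preserved.
P2, P6 → P4 is preserved.
P6 → P2, P4 is preserved.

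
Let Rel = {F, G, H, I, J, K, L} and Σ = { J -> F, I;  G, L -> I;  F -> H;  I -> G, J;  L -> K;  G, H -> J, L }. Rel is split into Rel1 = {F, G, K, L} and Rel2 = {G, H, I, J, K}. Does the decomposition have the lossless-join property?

Common attributes: Rel1 ∩ Rel2 = {G, K}.
No dependency enlarges {G, K}, so (G, K)⁺ = {G, K}.
The closure contains neither all of Rel1 = {F, G, K, L} nor all of Rel2 = {G, H, I, J, K}, so the common attributes are not a superkey of either fragment. The join is lossy.

No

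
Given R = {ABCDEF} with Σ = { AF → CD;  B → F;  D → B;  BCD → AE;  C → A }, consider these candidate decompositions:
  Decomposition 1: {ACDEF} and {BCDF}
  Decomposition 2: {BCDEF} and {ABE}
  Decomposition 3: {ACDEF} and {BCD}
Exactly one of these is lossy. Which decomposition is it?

Decomposition 1: common = {CDF}, closure = {ABCDEF} → lossless.
Decomposition 2: common = {BE}, closure = {BEF} → lossy.
Decomposition 3: common = {CD}, closure = {ABCDEF} → lossless.

Decomposition 2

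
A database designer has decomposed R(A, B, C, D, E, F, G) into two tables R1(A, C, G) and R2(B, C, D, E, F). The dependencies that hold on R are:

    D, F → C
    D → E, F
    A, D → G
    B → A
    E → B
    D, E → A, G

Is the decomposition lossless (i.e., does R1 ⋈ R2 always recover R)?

No

Common attributes: R1 ∩ R2 = {C}.
No dependency enlarges {C}, so (C)⁺ = {C}.
The closure contains neither all of R1 = {A, C, G} nor all of R2 = {B, C, D, E, F}, so the common attributes are not a superkey of either fragment. The join is lossy.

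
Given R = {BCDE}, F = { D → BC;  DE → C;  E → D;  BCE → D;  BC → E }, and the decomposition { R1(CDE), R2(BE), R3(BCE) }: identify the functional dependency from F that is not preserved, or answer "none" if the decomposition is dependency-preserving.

none

D → BC: restricted closure across fragments reaches BC.
DE → C lies within R1.
E → D lies within R1.
BCE → D: restricted closure across fragments reaches D.
BC → E lies within R3.
Every dependency is enforceable on the fragments, so the decomposition is dependency-preserving.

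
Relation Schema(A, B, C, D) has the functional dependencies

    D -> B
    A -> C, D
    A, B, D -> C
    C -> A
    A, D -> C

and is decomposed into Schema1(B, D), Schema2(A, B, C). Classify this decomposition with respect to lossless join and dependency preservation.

lossy and not dependency-preserving

Lossless test: (B)⁺ = {B}, which is a superkey of neither fragment — lossy.
Dependency preservation: the restricted closure of {A} across the fragments never reaches {C, D}, so A → C, D cannot be enforced without a join — not preserved.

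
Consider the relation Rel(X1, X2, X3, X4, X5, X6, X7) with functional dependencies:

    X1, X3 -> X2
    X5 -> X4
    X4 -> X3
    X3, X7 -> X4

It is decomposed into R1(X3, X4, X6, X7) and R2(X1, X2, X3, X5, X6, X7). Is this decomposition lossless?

Yes

Common attributes: R1 ∩ R2 = {X3, X6, X7}.
Closure of {X3, X6, X7}: X3, X7 → X4 applies, adding X4. So (X3, X6, X7)⁺ = {X3, X4, X6, X7}.
This closure contains every attribute of R1, so R1 ∩ R2 → R1. The join is lossless.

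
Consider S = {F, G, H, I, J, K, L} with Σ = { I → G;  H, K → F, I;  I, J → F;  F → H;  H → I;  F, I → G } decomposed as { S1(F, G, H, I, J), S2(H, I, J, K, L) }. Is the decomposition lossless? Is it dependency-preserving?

lossless but not dependency-preserving

Lossless test: (H, I, J)⁺ = {F, G, H, I, J}, which contains all of one fragment — lossless.
Dependency preservation: the restricted closure of {H, K} across the fragments never reaches {F, I}, so H, K → F, I cannot be enforced without a join — not preserved.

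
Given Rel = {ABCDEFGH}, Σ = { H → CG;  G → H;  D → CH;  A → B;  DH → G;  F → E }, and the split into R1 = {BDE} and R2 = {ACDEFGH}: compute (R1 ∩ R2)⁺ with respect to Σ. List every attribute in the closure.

R1 ∩ R2 = {DE}.
D → CH applies, adding CH
DH → G applies, adding G
Closure: {CDEGH}.

CDEGH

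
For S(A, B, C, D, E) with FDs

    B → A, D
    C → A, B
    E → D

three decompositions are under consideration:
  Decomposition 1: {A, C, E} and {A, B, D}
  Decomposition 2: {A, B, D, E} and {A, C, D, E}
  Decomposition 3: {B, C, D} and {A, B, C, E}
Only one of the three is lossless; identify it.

Decomposition 3

Decomposition 1: common = {A}, closure = {A} → lossy.
Decomposition 2: common = {A, D, E}, closure = {A, D, E} → lossy.
Decomposition 3: common = {B, C}, closure = {A, B, C, D} → lossless.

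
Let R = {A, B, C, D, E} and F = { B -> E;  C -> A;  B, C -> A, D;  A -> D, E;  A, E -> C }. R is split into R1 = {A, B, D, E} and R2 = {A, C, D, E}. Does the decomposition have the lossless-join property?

Yes

Common attributes: R1 ∩ R2 = {A, D, E}.
Closure of {A, D, E}: A, E → C applies, adding C. So (A, D, E)⁺ = {A, C, D, E}.
This closure contains every attribute of R2, so R1 ∩ R2 → R2. The join is lossless.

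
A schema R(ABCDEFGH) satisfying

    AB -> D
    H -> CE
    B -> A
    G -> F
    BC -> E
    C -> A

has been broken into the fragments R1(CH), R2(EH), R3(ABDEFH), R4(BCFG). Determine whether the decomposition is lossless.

Chase test. Columns are ABCDEFGH; row i has aⱼ where attribute j ∈ Ri, else bᵢⱼ.
Initial tableau (one row per fragment):
  row 1: b11 b12 a3 b14 b15 b16 b17 a8
  row 2: b21 b22 b23 b24 a5 b26 b27 a8
  row 3: a1 a2 b33 a4 a5 a6 b37 a8
  row 4: b41 a2 a3 b44 b45 a6 a7 b48
Rows 1 and 2 agree on H; apply H→CE and equate their CE entries.
Rows 1 and 3 agree on H; apply H→CE and equate their CE entries.
Rows 3 and 4 agree on B; apply B→A and equate their A entries.
Rows 3 and 4 agree on BC; apply BC→E and equate their E entries.
Rows 1 and 2 agree on C; apply C→A and equate their A entries.
Rows 1 and 3 agree on C; apply C→A and equate their A entries.
Rows 3 and 4 agree on AB; apply AB→D and equate their D entries.
No row becomes fully distinguished — the join is lossy.

No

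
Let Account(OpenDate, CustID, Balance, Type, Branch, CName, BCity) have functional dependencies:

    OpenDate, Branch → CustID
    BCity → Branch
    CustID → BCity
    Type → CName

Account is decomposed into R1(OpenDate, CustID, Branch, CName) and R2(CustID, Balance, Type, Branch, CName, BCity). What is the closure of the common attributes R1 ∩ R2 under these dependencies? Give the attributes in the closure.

CustID, Branch, CName, BCity

R1 ∩ R2 = {CustID, Branch, CName}.
CustID → BCity applies, adding BCity
Closure: {CustID, Branch, CName, BCity}.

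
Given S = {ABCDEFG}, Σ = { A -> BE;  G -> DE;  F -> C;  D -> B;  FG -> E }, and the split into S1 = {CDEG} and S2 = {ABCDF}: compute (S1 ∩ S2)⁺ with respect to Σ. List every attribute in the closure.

BCD

S1 ∩ S2 = {CD}.
D → B applies, adding B
Closure: {BCD}.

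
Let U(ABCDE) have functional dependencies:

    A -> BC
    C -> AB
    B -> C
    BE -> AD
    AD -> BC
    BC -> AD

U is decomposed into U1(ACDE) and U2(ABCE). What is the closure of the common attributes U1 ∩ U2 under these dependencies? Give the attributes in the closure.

ABCDE

U1 ∩ U2 = {ACE}.
A → BC applies, adding B
BE → AD applies, adding D
Closure: {ABCDE}.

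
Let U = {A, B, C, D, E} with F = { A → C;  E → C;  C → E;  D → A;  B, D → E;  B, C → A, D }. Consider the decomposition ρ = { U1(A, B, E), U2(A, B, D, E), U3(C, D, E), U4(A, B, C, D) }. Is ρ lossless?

Chase test. Columns are A, B, C, D, E; row i has aⱼ where attribute j ∈ Ui, else bᵢⱼ.
Initial tableau (one row per fragment):
  row 1: a1 a2 b13 b14 a5
  row 2: a1 a2 b23 a4 a5
  row 3: b31 b32 a3 a4 a5
  row 4: a1 a2 a3 a4 b45
Rows 1 and 2 agree on A; apply A→C and equate their C entries.
Rows 1 and 4 agree on A; apply A→C and equate their C entries.
Rows 1 and 4 agree on C; apply C→E and equate their E entries.
Rows 2 and 3 agree on D; apply D→A and equate their A entries.
Rows 1 and 2 agree on B, C; apply B, C→A, D and equate their A, D entries.
Row 1 is now all distinguished symbols — the join is lossless.

Yes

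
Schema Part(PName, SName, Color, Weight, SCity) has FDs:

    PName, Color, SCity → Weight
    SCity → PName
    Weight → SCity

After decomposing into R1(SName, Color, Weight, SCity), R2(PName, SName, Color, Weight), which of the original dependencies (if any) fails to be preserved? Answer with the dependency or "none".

SCity → PName

Check SCity → PName: no single fragment contains all of {PName, SCity}, and the restricted closure of {SCity} across the fragments never reaches {PName}.
PName, Color, SCity → Weight is preserved.
Weight → SCity is preserved.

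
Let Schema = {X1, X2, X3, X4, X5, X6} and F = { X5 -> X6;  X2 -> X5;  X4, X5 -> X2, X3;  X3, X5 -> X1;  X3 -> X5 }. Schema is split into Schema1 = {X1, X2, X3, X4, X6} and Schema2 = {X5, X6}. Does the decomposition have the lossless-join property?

No

Common attributes: Schema1 ∩ Schema2 = {X6}.
No dependency enlarges {X6}, so (X6)⁺ = {X6}.
The closure contains neither all of Schema1 = {X1, X2, X3, X4, X6} nor all of Schema2 = {X5, X6}, so the common attributes are not a superkey of either fragment. The join is lossy.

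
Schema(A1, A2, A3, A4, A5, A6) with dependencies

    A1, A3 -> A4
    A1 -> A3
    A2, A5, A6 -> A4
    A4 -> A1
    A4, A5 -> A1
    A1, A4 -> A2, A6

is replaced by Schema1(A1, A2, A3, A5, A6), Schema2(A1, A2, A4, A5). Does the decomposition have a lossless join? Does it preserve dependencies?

lossless and dependency-preserving

Lossless test: (A1, A2, A5)⁺ = {A1, A2, A3, A4, A5, A6}, which contains all of one fragment — lossless.
Dependency preservation: A1, A3 → A4; A2, A5, A6 → A4; A1, A4 → A2, A6 are not contained in any single fragment, but the restricted closure of each left-hand side across the fragments still reaches the right-hand side; the remaining FDs each lie inside some fragment. All dependencies are preserved.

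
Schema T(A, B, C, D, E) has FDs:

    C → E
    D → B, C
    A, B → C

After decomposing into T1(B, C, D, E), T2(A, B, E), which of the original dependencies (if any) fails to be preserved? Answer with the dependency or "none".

Check A, B → C: no single fragment contains all of {A, B, C}, and the restricted closure of {A, B} across the fragments never reaches {C}.
C → E is preserved.
D → B, C is preserved.

A, B → C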